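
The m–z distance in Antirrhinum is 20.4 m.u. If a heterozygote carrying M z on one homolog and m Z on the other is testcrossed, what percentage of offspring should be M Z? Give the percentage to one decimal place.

10.2%

A map distance of 20.4 m.u. corresponds to a recombination frequency of 0.204.
The F1 is M z / m Z, so M Z is a recombinant gamete class with expected frequency r/2 = 0.204/2 = 0.1020.
That is 0.1020 = 10.2% of the progeny.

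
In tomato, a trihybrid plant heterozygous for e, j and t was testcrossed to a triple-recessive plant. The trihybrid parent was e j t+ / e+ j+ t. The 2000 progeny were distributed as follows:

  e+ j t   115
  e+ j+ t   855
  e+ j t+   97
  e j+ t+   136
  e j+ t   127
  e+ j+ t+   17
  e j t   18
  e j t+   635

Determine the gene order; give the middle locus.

The two rarest classes, e j t and e+ j+ t+, are the double crossovers. Comparing them with the parentals, only the t allele has switched, so t is the middle locus and the order is e – t – j.

t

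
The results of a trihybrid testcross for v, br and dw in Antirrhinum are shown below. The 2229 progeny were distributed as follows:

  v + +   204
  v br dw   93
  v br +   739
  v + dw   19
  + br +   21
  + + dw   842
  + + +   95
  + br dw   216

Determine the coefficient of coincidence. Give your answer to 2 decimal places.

The two most frequent reciprocal classes, + + dw and v br +, are the parental types, so the F1 was + + dw / v br +.
The two rarest classes, v + dw and + br +, are the double crossovers. Comparing them with the parentals, only the v allele has switched, so v is the middle locus and the order is dw – v – br.
dw–v: (188 + 40)/2229 = 0.1023; v–br: (420 + 40)/2229 = 0.2064.
Expected DCO frequency = 0.1023 × 0.2064 ≈ 0.02111; observed = 40/2229 ≈ 0.01795.
Coefficient of coincidence = 0.01795/0.02111 ≈ 0.85.

0.85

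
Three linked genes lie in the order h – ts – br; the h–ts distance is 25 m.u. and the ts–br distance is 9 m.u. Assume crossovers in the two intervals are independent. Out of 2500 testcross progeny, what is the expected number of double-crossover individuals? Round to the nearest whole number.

56

Map distances give recombination frequencies of 0.250 and 0.090 for the two intervals.
With no interference, expected double-crossover frequency = 0.250 × 0.090 = 0.02250.
Expected number = 0.02250 × 2500 = 56.25 ≈ 56.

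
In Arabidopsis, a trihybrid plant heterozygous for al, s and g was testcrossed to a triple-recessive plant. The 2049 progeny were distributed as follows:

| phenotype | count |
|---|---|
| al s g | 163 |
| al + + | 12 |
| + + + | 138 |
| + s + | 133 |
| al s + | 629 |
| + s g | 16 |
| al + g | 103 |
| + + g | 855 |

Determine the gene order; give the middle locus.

s

The two most frequent reciprocal classes, + + g and al s +, are the parental types, so the F1 was + + g / al s +.
The two rarest classes, + s g and al + +, are the double crossovers. Comparing them with the parentals, only the s allele has switched, so s is the middle locus and the order is al – s – g.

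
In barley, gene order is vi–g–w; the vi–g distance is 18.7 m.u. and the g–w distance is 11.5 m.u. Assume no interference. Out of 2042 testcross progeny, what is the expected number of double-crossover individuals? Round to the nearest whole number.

Map distances give recombination frequencies of 0.187 and 0.115 for the two intervals.
With no interference, expected double-crossover frequency = 0.187 × 0.115 = 0.02150.
Expected number = 0.02150 × 2042 = 43.91 ≈ 44.

44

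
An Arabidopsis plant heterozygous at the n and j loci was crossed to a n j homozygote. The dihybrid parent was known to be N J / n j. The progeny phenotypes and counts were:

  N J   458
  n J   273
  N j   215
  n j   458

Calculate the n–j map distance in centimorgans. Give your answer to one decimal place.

34.8 centimorgans

The recombinant classes are N j and n J: 215 + 273 = 488.
Recombination frequency = 488/1404 = 0.3476 ≈ 34.8%, i.e. 34.8 centimorgans.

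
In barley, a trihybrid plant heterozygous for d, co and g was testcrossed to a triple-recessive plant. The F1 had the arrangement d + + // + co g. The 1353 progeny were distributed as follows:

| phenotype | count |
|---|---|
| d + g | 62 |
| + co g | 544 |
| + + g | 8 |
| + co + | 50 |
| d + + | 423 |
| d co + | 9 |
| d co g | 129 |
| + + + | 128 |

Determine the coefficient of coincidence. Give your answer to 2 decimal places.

0.65

The two rarest classes, d co + and + + g, are the double crossovers. Comparing them with the parentals, only the co allele has switched, so co is the middle locus and the order is g – co – d.
g–co: (112 + 17)/1353 = 0.0953; co–d: (257 + 17)/1353 = 0.2025.
Expected DCO frequency = 0.0953 × 0.2025 ≈ 0.01930; observed = 17/1353 ≈ 0.01256.
Coefficient of coincidence = 0.01256/0.01930 ≈ 0.65.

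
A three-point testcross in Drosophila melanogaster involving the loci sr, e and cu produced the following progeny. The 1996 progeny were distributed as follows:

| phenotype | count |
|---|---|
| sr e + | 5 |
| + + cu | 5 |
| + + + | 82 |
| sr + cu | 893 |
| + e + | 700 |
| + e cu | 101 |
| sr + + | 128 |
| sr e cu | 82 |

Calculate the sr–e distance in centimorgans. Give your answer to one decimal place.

The two most frequent reciprocal classes, sr + cu and + e +, are the parental types, so the F1 was sr + cu / + e +.
The two rarest classes, + + cu and sr e +, are the double crossovers. Comparing them with the parentals, only the sr allele has switched, so sr is the middle locus and the order is e – sr – cu.
Crossovers in the e–sr interval produce the single-crossover classes sr e cu and + + + (82 + 82 = 164) plus the double crossovers (10).
RF(e–sr) = (164 + 10) / 1996 = 174/1996 = 0.0872 → 8.7 centimorgans.

8.7 centimorgans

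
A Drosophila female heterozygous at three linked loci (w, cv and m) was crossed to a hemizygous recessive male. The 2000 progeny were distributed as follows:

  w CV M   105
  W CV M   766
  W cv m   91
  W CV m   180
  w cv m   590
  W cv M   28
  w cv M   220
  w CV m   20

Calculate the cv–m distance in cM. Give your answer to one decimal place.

The two most frequent reciprocal classes, w cv m and W CV M, are the parental types, so the F1 was w cv m / W CV M.
The two rarest classes, w CV m and W cv M, are the double crossovers. Comparing them with the parentals, only the cv allele has switched, so cv is the middle locus and the order is w – cv – m.
Crossovers in the cv–m interval produce the single-crossover classes w cv M and W CV m (220 + 180 = 400) plus the double crossovers (48).
RF(cv–m) = (400 + 48) / 2000 = 448/2000 = 0.2240 → 22.4 cM.

22.4 cM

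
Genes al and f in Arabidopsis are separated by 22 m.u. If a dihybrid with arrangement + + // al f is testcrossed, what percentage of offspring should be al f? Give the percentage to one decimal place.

A map distance of 22 m.u. corresponds to a recombination frequency of 0.220.
The F1 is + + / al f, so al f is a parental gamete class with expected frequency (1 − r)/2 = 0.780/2 = 0.3900.
That is 0.3900 = 39.0% of the progeny.

39.0%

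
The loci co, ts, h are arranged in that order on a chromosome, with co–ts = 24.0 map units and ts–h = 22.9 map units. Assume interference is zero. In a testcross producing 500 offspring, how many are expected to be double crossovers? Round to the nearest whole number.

27

Map distances give recombination frequencies of 0.240 and 0.229 for the two intervals.
With no interference, expected double-crossover frequency = 0.240 × 0.229 = 0.05496.
Expected number = 0.05496 × 500 = 27.48 ≈ 27.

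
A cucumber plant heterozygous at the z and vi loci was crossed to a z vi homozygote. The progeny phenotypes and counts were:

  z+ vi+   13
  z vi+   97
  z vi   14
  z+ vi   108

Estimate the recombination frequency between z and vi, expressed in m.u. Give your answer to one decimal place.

The two most frequent classes, z+ vi (108) and z vi+ (97), are the parental types, so the F1 was z+ vi / z vi+.
The recombinant classes are z+ vi+ and z vi: 13 + 14 = 27.
Recombination frequency = 27/232 = 0.1164 ≈ 11.6%, i.e. 11.6 m.u.

11.6 m.u.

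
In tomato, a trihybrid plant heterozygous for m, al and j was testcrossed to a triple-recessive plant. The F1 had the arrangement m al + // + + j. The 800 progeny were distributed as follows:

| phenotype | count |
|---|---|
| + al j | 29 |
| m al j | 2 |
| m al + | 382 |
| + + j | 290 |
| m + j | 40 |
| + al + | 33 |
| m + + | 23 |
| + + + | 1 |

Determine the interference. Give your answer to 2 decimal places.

The two rarest classes, m al j and + + +, are the double crossovers. Comparing them with the parentals, only the j allele has switched, so j is the middle locus and the order is m – j – al.
m–j: (73 + 3)/800 = 0.0950; j–al: (52 + 3)/800 = 0.0688.
Expected DCO frequency = 0.0950 × 0.0688 ≈ 0.00654; observed = 3/800 ≈ 0.00375.
Coefficient of coincidence = 0.00375/0.00654 ≈ 0.57; interference = 1 − 0.57 = 0.43.

0.43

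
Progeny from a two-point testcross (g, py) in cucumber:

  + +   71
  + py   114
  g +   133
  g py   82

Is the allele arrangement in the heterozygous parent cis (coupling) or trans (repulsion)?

trans

The two most frequent classes are + py (114) and g + (133); these are the parental (non-recombinant) types.
So the F1 carried + py on one chromosome and g + on the other — the recessive alleles are on opposite chromosomes (trans / repulsion).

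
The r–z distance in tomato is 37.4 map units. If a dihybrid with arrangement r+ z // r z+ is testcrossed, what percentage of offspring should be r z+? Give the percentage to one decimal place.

A map distance of 37.4 map units corresponds to a recombination frequency of 0.374.
The F1 is r+ z / r z+, so r z+ is a parental gamete class with expected frequency (1 − r)/2 = 0.626/2 = 0.3130.
That is 0.3130 = 31.3% of the progeny.

31.3%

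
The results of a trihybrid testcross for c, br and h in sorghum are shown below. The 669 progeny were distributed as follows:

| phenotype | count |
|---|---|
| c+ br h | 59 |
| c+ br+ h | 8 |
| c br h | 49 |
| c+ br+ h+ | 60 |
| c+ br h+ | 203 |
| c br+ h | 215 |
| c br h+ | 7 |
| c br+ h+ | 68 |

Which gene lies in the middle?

c

The two most frequent reciprocal classes, c br+ h and c+ br h+, are the parental types, so the F1 was c br+ h / c+ br h+.
The two rarest classes, c+ br+ h and c br h+, are the double crossovers. Comparing them with the parentals, only the c allele has switched, so c is the middle locus and the order is br – c – h.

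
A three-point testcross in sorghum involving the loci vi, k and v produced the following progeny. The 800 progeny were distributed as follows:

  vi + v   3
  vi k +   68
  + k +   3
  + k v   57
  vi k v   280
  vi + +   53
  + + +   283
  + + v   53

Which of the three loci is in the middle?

k

The two most frequent reciprocal classes, vi k v and + + +, are the parental types, so the F1 was vi k v / + + +.
The two rarest classes, vi + v and + k +, are the double crossovers. Comparing them with the parentals, only the k allele has switched, so k is the middle locus and the order is vi – k – v.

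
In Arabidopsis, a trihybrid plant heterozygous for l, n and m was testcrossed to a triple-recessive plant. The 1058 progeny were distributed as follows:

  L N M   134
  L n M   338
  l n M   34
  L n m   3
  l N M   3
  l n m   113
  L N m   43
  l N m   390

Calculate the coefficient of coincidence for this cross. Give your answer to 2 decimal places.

0.30

The two most frequent reciprocal classes, l N m and L n M, are the parental types, so the F1 was l N m / L n M.
The two rarest classes, l N M and L n m, are the double crossovers. Comparing them with the parentals, only the m allele has switched, so m is the middle locus and the order is n – m – l.
n–m: (247 + 6)/1058 = 0.2391; m–l: (77 + 6)/1058 = 0.0784.
Expected DCO frequency = 0.2391 × 0.0784 ≈ 0.01875; observed = 6/1058 ≈ 0.00567.
Coefficient of coincidence = 0.00567/0.01875 ≈ 0.30.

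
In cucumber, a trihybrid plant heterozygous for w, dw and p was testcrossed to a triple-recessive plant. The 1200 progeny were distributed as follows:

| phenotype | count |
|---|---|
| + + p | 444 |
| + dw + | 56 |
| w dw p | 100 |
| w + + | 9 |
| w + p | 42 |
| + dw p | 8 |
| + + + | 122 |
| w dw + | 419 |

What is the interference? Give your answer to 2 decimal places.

0.26

The two most frequent reciprocal classes, w dw + and + + p, are the parental types, so the F1 was w dw + / + + p.
The two rarest classes, w + + and + dw p, are the double crossovers. Comparing them with the parentals, only the dw allele has switched, so dw is the middle locus and the order is w – dw – p.
w–dw: (98 + 17)/1200 = 0.0958; dw–p: (222 + 17)/1200 = 0.1992.
Expected DCO frequency = 0.0958 × 0.1992 ≈ 0.01908; observed = 17/1200 ≈ 0.01417.
Coefficient of coincidence = 0.01417/0.01908 ≈ 0.74; interference = 1 − 0.74 = 0.26.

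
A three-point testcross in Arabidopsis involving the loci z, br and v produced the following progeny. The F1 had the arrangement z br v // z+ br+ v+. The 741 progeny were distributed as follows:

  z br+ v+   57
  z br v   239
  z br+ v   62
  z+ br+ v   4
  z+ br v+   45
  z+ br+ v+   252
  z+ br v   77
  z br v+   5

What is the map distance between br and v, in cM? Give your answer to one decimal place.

15.7 cM

The two rarest classes, z br v+ and z+ br+ v, are the double crossovers. Comparing them with the parentals, only the v allele has switched, so v is the middle locus and the order is br – v – z.
Crossovers in the br–v interval produce the single-crossover classes z br+ v and z+ br v+ (62 + 45 = 107) plus the double crossovers (9).
RF(br–v) = (107 + 9) / 741 = 116/741 = 0.1565 → 15.7 cM.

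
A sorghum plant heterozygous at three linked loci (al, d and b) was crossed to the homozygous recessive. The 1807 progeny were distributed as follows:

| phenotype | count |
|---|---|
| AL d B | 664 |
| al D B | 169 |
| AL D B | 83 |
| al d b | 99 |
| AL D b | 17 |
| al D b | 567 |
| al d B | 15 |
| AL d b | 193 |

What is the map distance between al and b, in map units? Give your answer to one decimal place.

The two most frequent reciprocal classes, AL d B and al D b, are the parental types, so the F1 was AL d B / al D b.
The two rarest classes, al d B and AL D b, are the double crossovers. Comparing them with the parentals, only the al allele has switched, so al is the middle locus and the order is d – al – b.
Crossovers in the al–b interval produce the single-crossover classes AL d b and al D B (193 + 169 = 362) plus the double crossovers (32).
RF(al–b) = (362 + 32) / 1807 = 394/1807 = 0.2180 → 21.8 map units.

21.8 map units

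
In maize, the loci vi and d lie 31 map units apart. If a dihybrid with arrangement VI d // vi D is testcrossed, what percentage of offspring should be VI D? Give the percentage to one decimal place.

A map distance of 31 map units corresponds to a recombination frequency of 0.310.
The F1 is VI d / vi D, so VI D is a recombinant gamete class with expected frequency r/2 = 0.310/2 = 0.1550.
That is 0.1550 = 15.5% of the progeny.

15.5%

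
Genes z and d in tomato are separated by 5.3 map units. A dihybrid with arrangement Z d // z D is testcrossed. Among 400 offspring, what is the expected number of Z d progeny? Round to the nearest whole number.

189

A map distance of 5.3 map units corresponds to a recombination frequency of 0.053.
The F1 is Z d / z D, so Z d is a parental gamete class with expected frequency (1 − r)/2 = 0.947/2 = 0.4735.
Expected number = 0.4735 × 400 = 189.40 ≈ 189.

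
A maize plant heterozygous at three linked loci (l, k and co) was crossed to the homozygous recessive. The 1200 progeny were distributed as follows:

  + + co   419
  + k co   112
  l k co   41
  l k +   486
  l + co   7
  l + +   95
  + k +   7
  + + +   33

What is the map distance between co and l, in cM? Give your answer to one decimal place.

7.3 cM

The two most frequent reciprocal classes, l k + and + + co, are the parental types, so the F1 was l k + / + + co.
The two rarest classes, + k + and l + co, are the double crossovers. Comparing them with the parentals, only the l allele has switched, so l is the middle locus and the order is co – l – k.
Crossovers in the co–l interval produce the single-crossover classes l k co and + + + (41 + 33 = 74) plus the double crossovers (14).
RF(co–l) = (74 + 14) / 1200 = 88/1200 = 0.0733 → 7.3 cM.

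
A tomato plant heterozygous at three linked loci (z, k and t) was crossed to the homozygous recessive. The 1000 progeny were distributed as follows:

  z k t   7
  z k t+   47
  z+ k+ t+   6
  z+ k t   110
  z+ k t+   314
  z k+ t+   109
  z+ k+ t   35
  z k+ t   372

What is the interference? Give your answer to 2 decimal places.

0.41

The two most frequent reciprocal classes, z k+ t and z+ k t+, are the parental types, so the F1 was z k+ t / z+ k t+.
The two rarest classes, z k t and z+ k+ t+, are the double crossovers. Comparing them with the parentals, only the k allele has switched, so k is the middle locus and the order is z – k – t.
z–k: (82 + 13)/1000 = 0.0950; k–t: (219 + 13)/1000 = 0.2320.
Expected DCO frequency = 0.0950 × 0.2320 ≈ 0.02204; observed = 13/1000 ≈ 0.01300.
Coefficient of coincidence = 0.01300/0.02204 ≈ 0.59; interference = 1 − 0.59 = 0.41.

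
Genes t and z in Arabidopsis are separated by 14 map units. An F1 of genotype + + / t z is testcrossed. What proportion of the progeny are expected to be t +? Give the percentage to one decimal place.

7.0%

A map distance of 14 map units corresponds to a recombination frequency of 0.140.
The F1 is + + / t z, so t + is a recombinant gamete class with expected frequency r/2 = 0.140/2 = 0.0700.
That is 0.0700 = 7.0% of the progeny.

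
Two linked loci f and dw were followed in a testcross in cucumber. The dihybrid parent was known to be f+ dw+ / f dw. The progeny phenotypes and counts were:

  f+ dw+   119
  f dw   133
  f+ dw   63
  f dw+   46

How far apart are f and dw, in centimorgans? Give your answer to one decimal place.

30.2 centimorgans

The recombinant classes are f+ dw and f dw+: 63 + 46 = 109.
Recombination frequency = 109/361 = 0.3019 ≈ 30.2%, i.e. 30.2 centimorgans.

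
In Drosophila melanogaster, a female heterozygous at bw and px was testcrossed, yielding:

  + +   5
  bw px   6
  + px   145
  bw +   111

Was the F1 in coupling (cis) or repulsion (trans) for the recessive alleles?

trans

The two most frequent classes are + px (145) and bw + (111); these are the parental (non-recombinant) types.
So the F1 carried + px on one chromosome and bw + on the other — the recessive alleles are on opposite chromosomes (trans / repulsion).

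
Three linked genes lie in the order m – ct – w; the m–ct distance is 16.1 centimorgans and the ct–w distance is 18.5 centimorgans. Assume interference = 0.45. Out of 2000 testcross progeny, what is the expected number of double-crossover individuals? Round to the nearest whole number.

33

Map distances give recombination frequencies of 0.161 and 0.185 for the two intervals.
With interference 0.45 (so coincidence = 0.55), expected double-crossover frequency = 0.161 × 0.185 × 0.55 = 0.01638.
Expected number = 0.01638 × 2000 = 32.76 ≈ 33.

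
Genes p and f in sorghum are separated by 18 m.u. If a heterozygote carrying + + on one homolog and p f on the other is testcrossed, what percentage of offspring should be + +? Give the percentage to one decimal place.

A map distance of 18 m.u. corresponds to a recombination frequency of 0.180.
The F1 is + + / p f, so + + is a parental gamete class with expected frequency (1 − r)/2 = 0.820/2 = 0.4100.
That is 0.4100 = 41.0% of the progeny.

41.0%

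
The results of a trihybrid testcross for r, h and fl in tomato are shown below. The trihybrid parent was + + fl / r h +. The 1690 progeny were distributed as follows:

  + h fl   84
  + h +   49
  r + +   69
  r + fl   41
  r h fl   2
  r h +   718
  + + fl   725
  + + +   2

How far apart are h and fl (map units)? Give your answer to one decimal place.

9.3 map units

The two rarest classes, + + + and r h fl, are the double crossovers. Comparing them with the parentals, only the fl allele has switched, so fl is the middle locus and the order is r – fl – h.
Crossovers in the fl–h interval produce the single-crossover classes + h fl and r + + (84 + 69 = 153) plus the double crossovers (4).
RF(fl–h) = (153 + 4) / 1690 = 157/1690 = 0.0929 → 9.3 map units.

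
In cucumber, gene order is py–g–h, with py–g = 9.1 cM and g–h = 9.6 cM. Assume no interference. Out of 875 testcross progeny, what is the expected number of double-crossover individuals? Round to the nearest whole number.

Map distances give recombination frequencies of 0.091 and 0.096 for the two intervals.
With no interference, expected double-crossover frequency = 0.091 × 0.096 = 0.00874.
Expected number = 0.00874 × 875 = 7.64 ≈ 8.

8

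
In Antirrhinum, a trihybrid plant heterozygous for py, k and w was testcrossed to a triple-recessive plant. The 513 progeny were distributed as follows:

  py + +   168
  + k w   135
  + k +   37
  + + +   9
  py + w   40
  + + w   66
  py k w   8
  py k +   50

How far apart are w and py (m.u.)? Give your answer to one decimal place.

18.3 m.u.

The two most frequent reciprocal classes, + k w and py + +, are the parental types, so the F1 was + k w / py + +.
The two rarest classes, py k w and + + +, are the double crossovers. Comparing them with the parentals, only the py allele has switched, so py is the middle locus and the order is w – py – k.
Crossovers in the w–py interval produce the single-crossover classes + k + and py + w (37 + 40 = 77) plus the double crossovers (17).
RF(w–py) = (77 + 17) / 513 = 94/513 = 0.1832 → 18.3 m.u.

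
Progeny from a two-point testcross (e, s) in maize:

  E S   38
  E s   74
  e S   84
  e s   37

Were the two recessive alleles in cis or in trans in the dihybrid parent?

The two most frequent classes are E s (74) and e S (84); these are the parental (non-recombinant) types.
So the F1 carried E s on one chromosome and e S on the other — the recessive alleles are on opposite chromosomes (trans / repulsion).

trans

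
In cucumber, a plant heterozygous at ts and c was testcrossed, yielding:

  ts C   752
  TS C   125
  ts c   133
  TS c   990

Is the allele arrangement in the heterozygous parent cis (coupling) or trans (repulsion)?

The two most frequent classes are TS c (990) and ts C (752); these are the parental (non-recombinant) types.
So the F1 carried TS c on one chromosome and ts C on the other — the recessive alleles are on opposite chromosomes (trans / repulsion).

trans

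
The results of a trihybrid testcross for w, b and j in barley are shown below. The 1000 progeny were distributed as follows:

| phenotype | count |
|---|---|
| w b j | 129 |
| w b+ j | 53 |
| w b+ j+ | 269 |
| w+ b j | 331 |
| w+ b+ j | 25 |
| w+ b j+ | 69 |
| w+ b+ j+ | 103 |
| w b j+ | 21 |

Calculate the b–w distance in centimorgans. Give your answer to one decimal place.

The two most frequent reciprocal classes, w b+ j+ and w+ b j, are the parental types, so the F1 was w b+ j+ / w+ b j.
The two rarest classes, w b j+ and w+ b+ j, are the double crossovers. Comparing them with the parentals, only the b allele has switched, so b is the middle locus and the order is j – b – w.
Crossovers in the b–w interval produce the single-crossover classes w+ b+ j+ and w b j (103 + 129 = 232) plus the double crossovers (46).
RF(b–w) = (232 + 46) / 1000 = 278/1000 = 0.2780 → 27.8 centimorgans.

27.8 centimorgans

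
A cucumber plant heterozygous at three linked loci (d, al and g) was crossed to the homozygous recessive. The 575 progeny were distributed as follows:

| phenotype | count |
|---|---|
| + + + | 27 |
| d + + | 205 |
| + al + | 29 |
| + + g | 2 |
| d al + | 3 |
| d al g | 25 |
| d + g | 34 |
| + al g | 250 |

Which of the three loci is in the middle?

al

The two most frequent reciprocal classes, + al g and d + +, are the parental types, so the F1 was + al g / d + +.
The two rarest classes, + + g and d al +, are the double crossovers. Comparing them with the parentals, only the al allele has switched, so al is the middle locus and the order is d – al – g.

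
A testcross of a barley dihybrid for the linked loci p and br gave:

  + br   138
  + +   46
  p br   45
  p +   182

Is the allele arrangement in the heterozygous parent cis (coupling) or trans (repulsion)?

The two most frequent classes are + br (138) and p + (182); these are the parental (non-recombinant) types.
So the F1 carried + br on one chromosome and p + on the other — the recessive alleles are on opposite chromosomes (trans / repulsion).

trans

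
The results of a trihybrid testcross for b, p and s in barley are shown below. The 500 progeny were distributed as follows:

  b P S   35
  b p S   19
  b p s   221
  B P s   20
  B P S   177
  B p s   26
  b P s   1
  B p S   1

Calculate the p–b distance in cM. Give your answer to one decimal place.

The two most frequent reciprocal classes, B P S and b p s, are the parental types, so the F1 was B P S / b p s.
The two rarest classes, B p S and b P s, are the double crossovers. Comparing them with the parentals, only the p allele has switched, so p is the middle locus and the order is s – p – b.
Crossovers in the p–b interval produce the single-crossover classes b P S and B p s (35 + 26 = 61) plus the double crossovers (2).
RF(p–b) = (61 + 2) / 500 = 63/500 = 0.1260 → 12.6 cM.

12.6 cM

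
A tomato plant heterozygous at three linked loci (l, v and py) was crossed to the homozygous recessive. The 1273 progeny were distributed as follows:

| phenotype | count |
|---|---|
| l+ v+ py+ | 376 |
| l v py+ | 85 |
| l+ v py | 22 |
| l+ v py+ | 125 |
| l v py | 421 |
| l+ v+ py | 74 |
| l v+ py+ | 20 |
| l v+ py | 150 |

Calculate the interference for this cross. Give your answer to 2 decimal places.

0.16

The two most frequent reciprocal classes, l v py and l+ v+ py+, are the parental types, so the F1 was l v py / l+ v+ py+.
The two rarest classes, l+ v py and l v+ py+, are the double crossovers. Comparing them with the parentals, only the l allele has switched, so l is the middle locus and the order is py – l – v.
py–l: (159 + 42)/1273 = 0.1579; l–v: (275 + 42)/1273 = 0.2490.
Expected DCO frequency = 0.1579 × 0.2490 ≈ 0.03932; observed = 42/1273 ≈ 0.03299.
Coefficient of coincidence = 0.03299/0.03932 ≈ 0.84; interference = 1 − 0.84 = 0.16.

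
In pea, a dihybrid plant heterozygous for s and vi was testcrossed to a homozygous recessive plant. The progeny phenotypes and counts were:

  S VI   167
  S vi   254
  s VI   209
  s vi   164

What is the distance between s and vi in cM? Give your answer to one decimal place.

41.7 cM

The two most frequent classes, S vi (254) and s VI (209), are the parental types, so the F1 was S vi / s VI.
The recombinant classes are S VI and s vi: 167 + 164 = 331.
Recombination frequency = 331/794 = 0.4169 ≈ 41.7%, i.e. 41.7 cM.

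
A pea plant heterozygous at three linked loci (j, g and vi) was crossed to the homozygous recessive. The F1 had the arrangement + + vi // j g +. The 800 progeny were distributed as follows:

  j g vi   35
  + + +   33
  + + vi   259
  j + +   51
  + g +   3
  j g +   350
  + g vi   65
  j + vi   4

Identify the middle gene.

The two rarest classes, j + vi and + g +, are the double crossovers. Comparing them with the parentals, only the j allele has switched, so j is the middle locus and the order is vi – j – g.

j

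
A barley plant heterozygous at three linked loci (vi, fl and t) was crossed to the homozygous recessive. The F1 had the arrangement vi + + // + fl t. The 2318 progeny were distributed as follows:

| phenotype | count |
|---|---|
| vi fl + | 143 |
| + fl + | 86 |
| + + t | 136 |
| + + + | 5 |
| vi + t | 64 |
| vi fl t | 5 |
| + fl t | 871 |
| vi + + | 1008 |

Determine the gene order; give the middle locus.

The two rarest classes, + + + and vi fl t, are the double crossovers. Comparing them with the parentals, only the vi allele has switched, so vi is the middle locus and the order is fl – vi – t.

vi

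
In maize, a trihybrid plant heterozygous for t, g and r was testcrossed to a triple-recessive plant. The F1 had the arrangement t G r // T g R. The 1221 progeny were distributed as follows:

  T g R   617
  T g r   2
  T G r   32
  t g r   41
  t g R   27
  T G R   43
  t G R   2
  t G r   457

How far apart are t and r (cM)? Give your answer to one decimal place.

The two rarest classes, t G R and T g r, are the double crossovers. Comparing them with the parentals, only the r allele has switched, so r is the middle locus and the order is g – r – t.
Crossovers in the r–t interval produce the single-crossover classes T G r and t g R (32 + 27 = 59) plus the double crossovers (4).
RF(r–t) = (59 + 4) / 1221 = 63/1221 = 0.0516 → 5.2 cM.

5.2 cM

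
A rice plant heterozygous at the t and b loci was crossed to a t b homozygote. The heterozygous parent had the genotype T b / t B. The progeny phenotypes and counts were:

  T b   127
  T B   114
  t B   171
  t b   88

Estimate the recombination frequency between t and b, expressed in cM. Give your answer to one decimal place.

40.4 cM

The recombinant classes are T B and t b: 114 + 88 = 202.
Recombination frequency = 202/500 = 0.4040 ≈ 40.4%, i.e. 40.4 cM.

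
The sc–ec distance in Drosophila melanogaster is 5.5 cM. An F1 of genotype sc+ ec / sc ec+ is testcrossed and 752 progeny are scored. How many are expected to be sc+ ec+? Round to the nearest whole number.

A map distance of 5.5 cM corresponds to a recombination frequency of 0.055.
The F1 is sc+ ec / sc ec+, so sc+ ec+ is a recombinant gamete class with expected frequency r/2 = 0.055/2 = 0.0275.
Expected number = 0.0275 × 752 = 20.68 ≈ 21.

21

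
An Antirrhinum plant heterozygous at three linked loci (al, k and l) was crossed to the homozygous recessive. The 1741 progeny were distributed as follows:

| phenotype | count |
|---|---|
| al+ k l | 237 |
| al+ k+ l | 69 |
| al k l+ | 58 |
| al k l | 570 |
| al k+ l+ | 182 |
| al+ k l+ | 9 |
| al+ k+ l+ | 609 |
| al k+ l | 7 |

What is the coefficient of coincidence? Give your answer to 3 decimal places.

0.448

The two most frequent reciprocal classes, al+ k+ l+ and al k l, are the parental types, so the F1 was al+ k+ l+ / al k l.
The two rarest classes, al+ k l+ and al k+ l, are the double crossovers. Comparing them with the parentals, only the k allele has switched, so k is the middle locus and the order is al – k – l.
al–k: (419 + 16)/1741 = 0.2499; k–l: (127 + 16)/1741 = 0.0821.
Expected DCO frequency = 0.2499 × 0.0821 ≈ 0.02052; observed = 16/1741 ≈ 0.00919.
Coefficient of coincidence = 0.00919/0.02052 ≈ 0.448.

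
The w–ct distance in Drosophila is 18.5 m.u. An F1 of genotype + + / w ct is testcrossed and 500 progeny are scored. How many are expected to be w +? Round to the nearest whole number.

A map distance of 18.5 m.u. corresponds to a recombination frequency of 0.185.
The F1 is + + / w ct, so w + is a recombinant gamete class with expected frequency r/2 = 0.185/2 = 0.0925.
Expected number = 0.0925 × 500 = 46.25 ≈ 46.

46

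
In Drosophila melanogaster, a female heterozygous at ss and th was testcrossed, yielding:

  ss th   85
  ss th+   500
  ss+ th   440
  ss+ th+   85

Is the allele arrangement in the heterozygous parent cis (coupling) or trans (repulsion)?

The two most frequent classes are ss+ th (440) and ss th+ (500); these are the parental (non-recombinant) types.
So the F1 carried ss+ th on one chromosome and ss th+ on the other — the recessive alleles are on opposite chromosomes (trans / repulsion).

trans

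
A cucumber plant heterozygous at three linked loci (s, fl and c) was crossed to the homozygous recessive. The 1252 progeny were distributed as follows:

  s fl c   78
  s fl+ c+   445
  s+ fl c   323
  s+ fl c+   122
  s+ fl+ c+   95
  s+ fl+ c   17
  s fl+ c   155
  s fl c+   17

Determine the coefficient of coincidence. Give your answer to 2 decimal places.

0.66

The two most frequent reciprocal classes, s fl+ c+ and s+ fl c, are the parental types, so the F1 was s fl+ c+ / s+ fl c.
The two rarest classes, s fl c+ and s+ fl+ c, are the double crossovers. Comparing them with the parentals, only the fl allele has switched, so fl is the middle locus and the order is c – fl – s.
c–fl: (277 + 34)/1252 = 0.2484; fl–s: (173 + 34)/1252 = 0.1653.
Expected DCO frequency = 0.2484 × 0.1653 ≈ 0.04106; observed = 34/1252 ≈ 0.02716.
Coefficient of coincidence = 0.02716/0.04106 ≈ 0.66.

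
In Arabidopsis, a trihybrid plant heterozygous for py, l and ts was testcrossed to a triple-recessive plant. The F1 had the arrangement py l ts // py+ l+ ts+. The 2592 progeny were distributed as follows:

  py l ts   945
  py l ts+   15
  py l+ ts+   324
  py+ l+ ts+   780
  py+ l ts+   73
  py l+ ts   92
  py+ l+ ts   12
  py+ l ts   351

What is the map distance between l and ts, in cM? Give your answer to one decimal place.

7.4 cM

The two rarest classes, py l ts+ and py+ l+ ts, are the double crossovers. Comparing them with the parentals, only the ts allele has switched, so ts is the middle locus and the order is py – ts – l.
Crossovers in the ts–l interval produce the single-crossover classes py l+ ts and py+ l ts+ (92 + 73 = 165) plus the double crossovers (27).
RF(ts–l) = (165 + 27) / 2592 = 192/2592 = 0.0741 → 7.4 cM.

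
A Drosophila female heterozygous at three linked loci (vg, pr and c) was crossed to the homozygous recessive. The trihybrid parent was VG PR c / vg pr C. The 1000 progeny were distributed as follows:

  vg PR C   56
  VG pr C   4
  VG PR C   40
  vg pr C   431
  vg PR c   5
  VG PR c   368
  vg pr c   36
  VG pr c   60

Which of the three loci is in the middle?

vg

The two rarest classes, vg PR c and VG pr C, are the double crossovers. Comparing them with the parentals, only the vg allele has switched, so vg is the middle locus and the order is c – vg – pr.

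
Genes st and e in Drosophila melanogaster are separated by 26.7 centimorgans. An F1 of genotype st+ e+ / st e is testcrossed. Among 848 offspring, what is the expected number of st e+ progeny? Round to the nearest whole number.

A map distance of 26.7 centimorgans corresponds to a recombination frequency of 0.267.
The F1 is st+ e+ / st e, so st e+ is a recombinant gamete class with expected frequency r/2 = 0.267/2 = 0.1335.
Expected number = 0.1335 × 848 = 113.21 ≈ 113.

113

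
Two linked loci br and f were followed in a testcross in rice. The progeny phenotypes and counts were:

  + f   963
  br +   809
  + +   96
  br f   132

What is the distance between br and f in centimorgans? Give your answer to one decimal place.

11.4 centimorgans

The two most frequent classes, + f (963) and br + (809), are the parental types, so the F1 was + f / br +.
The recombinant classes are + + and br f: 96 + 132 = 228.
Recombination frequency = 228/2000 = 0.1140 ≈ 11.4%, i.e. 11.4 centimorgans.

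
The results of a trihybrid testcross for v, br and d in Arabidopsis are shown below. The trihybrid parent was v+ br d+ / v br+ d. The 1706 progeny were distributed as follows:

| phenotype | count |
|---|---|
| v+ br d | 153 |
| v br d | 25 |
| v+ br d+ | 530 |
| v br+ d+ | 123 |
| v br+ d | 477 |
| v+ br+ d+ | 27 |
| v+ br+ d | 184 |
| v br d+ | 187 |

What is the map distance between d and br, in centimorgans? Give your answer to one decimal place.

The two rarest classes, v+ br+ d+ and v br d, are the double crossovers. Comparing them with the parentals, only the br allele has switched, so br is the middle locus and the order is v – br – d.
Crossovers in the br–d interval produce the single-crossover classes v+ br d and v br+ d+ (153 + 123 = 276) plus the double crossovers (52).
RF(br–d) = (276 + 52) / 1706 = 328/1706 = 0.1923 → 19.2 centimorgans.

19.2 centimorgans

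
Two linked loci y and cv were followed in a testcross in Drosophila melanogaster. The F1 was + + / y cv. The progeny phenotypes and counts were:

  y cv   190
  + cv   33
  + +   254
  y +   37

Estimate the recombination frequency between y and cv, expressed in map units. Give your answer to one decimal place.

The recombinant classes are + cv and y +: 33 + 37 = 70.
Recombination frequency = 70/514 = 0.1362 ≈ 13.6%, i.e. 13.6 map units.

13.6 map units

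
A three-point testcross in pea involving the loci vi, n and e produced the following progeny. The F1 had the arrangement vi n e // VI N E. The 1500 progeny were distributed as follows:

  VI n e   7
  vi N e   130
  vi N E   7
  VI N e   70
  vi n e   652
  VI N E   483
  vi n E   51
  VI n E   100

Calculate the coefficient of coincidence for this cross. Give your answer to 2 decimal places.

The two rarest classes, VI n e and vi N E, are the double crossovers. Comparing them with the parentals, only the vi allele has switched, so vi is the middle locus and the order is e – vi – n.
e–vi: (121 + 14)/1500 = 0.0900; vi–n: (230 + 14)/1500 = 0.1627.
Expected DCO frequency = 0.0900 × 0.1627 ≈ 0.01464; observed = 14/1500 ≈ 0.00933.
Coefficient of coincidence = 0.00933/0.01464 ≈ 0.64.

0.64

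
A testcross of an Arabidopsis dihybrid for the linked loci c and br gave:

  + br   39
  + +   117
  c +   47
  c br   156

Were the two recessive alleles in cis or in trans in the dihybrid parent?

The two most frequent classes are + + (117) and c br (156); these are the parental (non-recombinant) types.
So the F1 carried + + on one chromosome and c br on the other — the recessive alleles are on the same chromosome (cis / coupling).

cis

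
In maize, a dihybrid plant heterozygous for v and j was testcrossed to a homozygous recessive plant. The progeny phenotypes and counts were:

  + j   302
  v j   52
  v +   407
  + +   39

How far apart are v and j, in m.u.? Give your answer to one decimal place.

The two most frequent classes, + j (302) and v + (407), are the parental types, so the F1 was + j / v +.
The recombinant classes are + + and v j: 39 + 52 = 91.
Recombination frequency = 91/800 = 0.1138 ≈ 11.4%, i.e. 11.4 m.u.

11.4 m.u.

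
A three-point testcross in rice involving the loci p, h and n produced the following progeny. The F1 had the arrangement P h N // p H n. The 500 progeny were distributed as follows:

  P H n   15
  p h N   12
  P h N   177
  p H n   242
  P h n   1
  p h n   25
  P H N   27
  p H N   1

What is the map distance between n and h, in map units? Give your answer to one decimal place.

10.8 map units

The two rarest classes, P h n and p H N, are the double crossovers. Comparing them with the parentals, only the n allele has switched, so n is the middle locus and the order is p – n – h.
Crossovers in the n–h interval produce the single-crossover classes P H N and p h n (27 + 25 = 52) plus the double crossovers (2).
RF(n–h) = (52 + 2) / 500 = 54/500 = 0.1080 → 10.8 map units.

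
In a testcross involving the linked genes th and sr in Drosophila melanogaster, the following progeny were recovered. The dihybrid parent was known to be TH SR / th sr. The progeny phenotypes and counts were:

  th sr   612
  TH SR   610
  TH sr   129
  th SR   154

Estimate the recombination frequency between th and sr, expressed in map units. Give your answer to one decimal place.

The recombinant classes are TH sr and th SR: 129 + 154 = 283.
Recombination frequency = 283/1505 = 0.1880 ≈ 18.8%, i.e. 18.8 map units.

18.8 map units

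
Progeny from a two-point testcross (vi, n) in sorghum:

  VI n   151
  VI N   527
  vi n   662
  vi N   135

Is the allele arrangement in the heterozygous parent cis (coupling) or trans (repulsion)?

The two most frequent classes are VI N (527) and vi n (662); these are the parental (non-recombinant) types.
So the F1 carried VI N on one chromosome and vi n on the other — the recessive alleles are on the same chromosome (cis / coupling).

cis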